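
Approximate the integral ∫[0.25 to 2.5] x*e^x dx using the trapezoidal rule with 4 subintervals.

f(x) = x*e^x
a = 0.25, b = 2.5, n = 4
h = (b - a)/n = 0.562500

Trapezoidal rule: (h/2)[f(x₀) + 2f(x₁) + 2f(x₂) + ... + f(xₙ)]

x_0 = 0.2500, f(x_0) = 0.321006, coefficient = 1
x_1 = 0.8125, f(x_1) = 1.830997, coefficient = 2
x_2 = 1.3750, f(x_2) = 5.438230, coefficient = 2
x_3 = 1.9375, f(x_3) = 13.448916, coefficient = 2
x_4 = 2.5000, f(x_4) = 30.456235, coefficient = 1

I ≈ (0.562500/2) × 72.213528 = 20.310055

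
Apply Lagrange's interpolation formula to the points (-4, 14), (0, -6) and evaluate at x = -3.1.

Lagrange interpolation formula:
P(x) = Σ yᵢ × Lᵢ(x)
where Lᵢ(x) = Π_{j≠i} (x - xⱼ)/(xᵢ - xⱼ)

L_0(-3.1) = (-3.1 - 0)/(-4 - 0) = 0.775000
L_1(-3.1) = (-3.1 - (-4))/(0 - (-4)) = 0.225000

P(-3.1) = 14×L_0(-3.1) + (-6)×L_1(-3.1)
P(-3.1) = 9.500000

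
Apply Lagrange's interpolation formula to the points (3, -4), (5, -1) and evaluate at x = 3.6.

Lagrange interpolation formula:
P(x) = Σ yᵢ × Lᵢ(x)
where Lᵢ(x) = Π_{j≠i} (x - xⱼ)/(xᵢ - xⱼ)

L_0(3.6) = (3.6 - 5)/(3 - 5) = 0.700000
L_1(3.6) = (3.6 - 3)/(5 - 3) = 0.300000

P(3.6) = (-4)×L_0(3.6) + (-1)×L_1(3.6)
P(3.6) = -3.100000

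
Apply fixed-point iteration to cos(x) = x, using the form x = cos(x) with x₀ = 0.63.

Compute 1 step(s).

Equation: cos(x) = x
Fixed-point form: x = cos(x)
x₀ = 0.63

x_1 = g(0.630000) = 0.808028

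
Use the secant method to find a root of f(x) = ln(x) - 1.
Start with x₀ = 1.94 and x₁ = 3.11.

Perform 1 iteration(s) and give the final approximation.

f(x) = ln(x) - 1
x₀ = 1.94, x₁ = 3.11

Secant formula: x_{n+1} = x_n - f(x_n)(x_n - x_{n-1})/(f(x_n) - f(x_{n-1}))

Iteration 1:
  f(1.940000) = -0.337312
  f(3.110000) = 0.134623
  x_2 = 3.110000 - 0.134623×(3.110000 - 1.940000)/(0.134623 - (-0.337312))
       = 2.776249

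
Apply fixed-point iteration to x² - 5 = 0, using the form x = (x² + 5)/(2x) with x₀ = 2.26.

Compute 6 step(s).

Equation: x² - 5 = 0
Fixed-point form: x = (x² + 5)/(2x)
x₀ = 2.26

x_1 = g(2.260000) = 2.236195
x_2 = g(2.236195) = 2.236068
x_3 = g(2.236068) = 2.236068
x_4 = g(2.236068) = 2.236068
x_5 = g(2.236068) = 2.236068
x_6 = g(2.236068) = 2.236068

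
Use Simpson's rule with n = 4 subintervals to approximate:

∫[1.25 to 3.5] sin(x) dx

f(x) = sin(x)
a = 1.25, b = 3.5, n = 4
h = (b - a)/n = 0.562500

Simpson's rule: (h/3)[f(x₀) + 4f(x₁) + 2f(x₂) + ... + f(xₙ)]

x_0 = 1.2500, f(x_0) = 0.948985, coefficient = 1
x_1 = 1.8125, f(x_1) = 0.970932, coefficient = 4
x_2 = 2.3750, f(x_2) = 0.693685, coefficient = 2
x_3 = 2.9375, f(x_3) = 0.202679, coefficient = 4
x_4 = 3.5000, f(x_4) = -0.350783, coefficient = 1

I ≈ (0.562500/3) × 6.680013 = 1.252502
Exact value: 1.251779
Error: 0.000723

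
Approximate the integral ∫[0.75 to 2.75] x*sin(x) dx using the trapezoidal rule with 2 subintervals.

f(x) = x*sin(x)
a = 0.75, b = 2.75, n = 2
h = (b - a)/n = 1.000000

Trapezoidal rule: (h/2)[f(x₀) + 2f(x₁) + 2f(x₂) + ... + f(xₙ)]

x_0 = 0.7500, f(x_0) = 0.511229, coefficient = 1
x_1 = 1.7500, f(x_1) = 1.721975, coefficient = 2
x_2 = 2.7500, f(x_2) = 1.049568, coefficient = 1

I ≈ (1.000000/2) × 5.004748 = 2.502374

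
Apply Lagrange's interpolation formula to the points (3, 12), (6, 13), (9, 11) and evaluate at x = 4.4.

Lagrange interpolation formula:
P(x) = Σ yᵢ × Lᵢ(x)
where Lᵢ(x) = Π_{j≠i} (x - xⱼ)/(xᵢ - xⱼ)

L_0(4.4) = (4.4 - 6)/(3 - 6) × (4.4 - 9)/(3 - 9) = 0.408889
L_1(4.4) = (4.4 - 3)/(6 - 3) × (4.4 - 9)/(6 - 9) = 0.715556
L_2(4.4) = (4.4 - 3)/(9 - 3) × (4.4 - 6)/(9 - 6) = -0.124444

P(4.4) = 12×L_0(4.4) + 13×L_1(4.4) + 11×L_2(4.4)
P(4.4) = 12.840000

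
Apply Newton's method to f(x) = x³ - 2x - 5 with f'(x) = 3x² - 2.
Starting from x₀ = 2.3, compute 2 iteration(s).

f(x) = x³ - 2x - 5
f'(x) = 3x² - 2
x₀ = 2.3

Newton-Raphson formula: x_{n+1} = x_n - f(x_n)/f'(x_n)

Iteration 1:
  f(2.300000) = 2.567000
  f'(2.300000) = 13.870000
  x_1 = 2.300000 - 2.567000/13.870000 = 2.114924
Iteration 2:
  f(2.114924) = 0.230006
  f'(2.114924) = 11.418714
  x_2 = 2.114924 - 0.230006/11.418714 = 2.094781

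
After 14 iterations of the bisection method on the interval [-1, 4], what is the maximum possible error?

Bisection error bound: |error| ≤ (b-a)/2^n
|error| ≤ (4 - (-1))/2^14 = 5/2^14
|error| ≤ 0.0003051758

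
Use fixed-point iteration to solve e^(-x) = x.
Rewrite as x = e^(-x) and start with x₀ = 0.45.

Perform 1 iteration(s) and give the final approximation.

Equation: e^(-x) = x
Fixed-point form: x = e^(-x)
x₀ = 0.45

x_1 = g(0.450000) = 0.637628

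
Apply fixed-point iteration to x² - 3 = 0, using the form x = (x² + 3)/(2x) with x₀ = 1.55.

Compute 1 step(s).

Equation: x² - 3 = 0
Fixed-point form: x = (x² + 3)/(2x)
x₀ = 1.55

x_1 = g(1.550000) = 1.742742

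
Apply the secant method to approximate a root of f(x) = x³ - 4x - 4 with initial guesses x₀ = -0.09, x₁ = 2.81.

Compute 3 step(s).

f(x) = x³ - 4x - 4
x₀ = -0.09, x₁ = 2.81

Secant formula: x_{n+1} = x_n - f(x_n)(x_n - x_{n-1})/(f(x_n) - f(x_{n-1}))

Iteration 1:
  f(-0.090000) = -3.640729
  f(2.810000) = 6.948041
  x_2 = 2.810000 - 6.948041×(2.810000 - (-0.090000))/(6.948041 - (-3.640729))
       = 0.907105
Iteration 2:
  f(2.810000) = 6.948041
  f(0.907105) = -6.882018
  x_3 = 0.907105 - (-6.882018)×(0.907105 - 2.810000)/(-6.882018 - 6.948041)
       = 1.854010
Iteration 3:
  f(0.907105) = -6.882018
  f(1.854010) = -5.043151
  x_4 = 1.854010 - (-5.043151)×(1.854010 - 0.907105)/(-5.043151 - (-6.882018))
       = 4.450928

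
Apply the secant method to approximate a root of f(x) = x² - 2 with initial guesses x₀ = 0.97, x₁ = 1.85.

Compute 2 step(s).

f(x) = x² - 2
x₀ = 0.97, x₁ = 1.85

Secant formula: x_{n+1} = x_n - f(x_n)(x_n - x_{n-1})/(f(x_n) - f(x_{n-1}))

Iteration 1:
  f(0.970000) = -1.059100
  f(1.850000) = 1.422500
  x_2 = 1.850000 - 1.422500×(1.850000 - 0.970000)/(1.422500 - (-1.059100))
       = 1.345567
Iteration 2:
  f(1.850000) = 1.422500
  f(1.345567) = -0.189448
  x_3 = 1.345567 - (-0.189448)×(1.345567 - 1.850000)/(-0.189448 - 1.422500)
       = 1.404852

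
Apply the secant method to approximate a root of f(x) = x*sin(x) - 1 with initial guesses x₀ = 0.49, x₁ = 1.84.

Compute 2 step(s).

f(x) = x*sin(x) - 1
x₀ = 0.49, x₁ = 1.84

Secant formula: x_{n+1} = x_n - f(x_n)(x_n - x_{n-1})/(f(x_n) - f(x_{n-1}))

Iteration 1:
  f(0.490000) = -0.769393
  f(1.840000) = 0.773729
  x_2 = 1.840000 - 0.773729×(1.840000 - 0.490000)/(0.773729 - (-0.769393))
       = 1.163104
Iteration 2:
  f(1.840000) = 0.773729
  f(1.163104) = 0.067773
  x_3 = 1.163104 - 0.067773×(1.163104 - 1.840000)/(0.067773 - 0.773729)
       = 1.098120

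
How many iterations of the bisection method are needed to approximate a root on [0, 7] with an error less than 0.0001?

We need (b-a)/2^n ≤ 0.0001
(7 - 0)/2^n ≤ 0.0001
7/2^n ≤ 0.0001
2^n ≥ 70000
n ≥ log₂(70000) = 16.10
n ≥ 17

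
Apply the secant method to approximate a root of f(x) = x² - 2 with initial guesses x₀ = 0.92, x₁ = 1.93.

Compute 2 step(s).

f(x) = x² - 2
x₀ = 0.92, x₁ = 1.93

Secant formula: x_{n+1} = x_n - f(x_n)(x_n - x_{n-1})/(f(x_n) - f(x_{n-1}))

Iteration 1:
  f(0.920000) = -1.153600
  f(1.930000) = 1.724900
  x_2 = 1.930000 - 1.724900×(1.930000 - 0.920000)/(1.724900 - (-1.153600))
       = 1.324772
Iteration 2:
  f(1.930000) = 1.724900
  f(1.324772) = -0.244979
  x_3 = 1.324772 - (-0.244979)×(1.324772 - 1.930000)/(-0.244979 - 1.724900)
       = 1.400040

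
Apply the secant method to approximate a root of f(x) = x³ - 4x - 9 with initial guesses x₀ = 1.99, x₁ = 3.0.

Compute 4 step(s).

f(x) = x³ - 4x - 9
x₀ = 1.99, x₁ = 3.0

Secant formula: x_{n+1} = x_n - f(x_n)(x_n - x_{n-1})/(f(x_n) - f(x_{n-1}))

Iteration 1:
  f(1.990000) = -9.079401
  f(3.000000) = 6.000000
  x_2 = 3.000000 - 6.000000×(3.000000 - 1.990000)/(6.000000 - (-9.079401))
       = 2.598127
Iteration 2:
  f(3.000000) = 6.000000
  f(2.598127) = -1.854461
  x_3 = 2.598127 - (-1.854461)×(2.598127 - 3.000000)/(-1.854461 - 6.000000)
       = 2.693011
Iteration 3:
  f(2.598127) = -1.854461
  f(2.693011) = -0.241506
  x_4 = 2.693011 - (-0.241506)×(2.693011 - 2.598127)/(-0.241506 - (-1.854461))
       = 2.707217
Iteration 4:
  f(2.693011) = -0.241506
  f(2.707217) = 0.012396
  x_5 = 2.707217 - 0.012396×(2.707217 - 2.693011)/(0.012396 - (-0.241506))
       = 2.706524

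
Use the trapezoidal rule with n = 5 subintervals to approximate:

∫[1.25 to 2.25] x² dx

f(x) = x²
a = 1.25, b = 2.25, n = 5
h = (b - a)/n = 0.200000

Trapezoidal rule: (h/2)[f(x₀) + 2f(x₁) + 2f(x₂) + ... + f(xₙ)]

x_0 = 1.2500, f(x_0) = 1.562500, coefficient = 1
x_1 = 1.4500, f(x_1) = 2.102500, coefficient = 2
x_2 = 1.6500, f(x_2) = 2.722500, coefficient = 2
x_3 = 1.8500, f(x_3) = 3.422500, coefficient = 2
x_4 = 2.0500, f(x_4) = 4.202500, coefficient = 2
x_5 = 2.2500, f(x_5) = 5.062500, coefficient = 1

I ≈ (0.200000/2) × 31.525000 = 3.152500
Exact value: 3.145833
Error: 0.006667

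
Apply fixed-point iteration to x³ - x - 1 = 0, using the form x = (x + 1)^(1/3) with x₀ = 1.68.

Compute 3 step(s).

Equation: x³ - x - 1 = 0
Fixed-point form: x = (x + 1)^(1/3)
x₀ = 1.68

x_1 = g(1.680000) = 1.389030
x_2 = g(1.389030) = 1.336823
x_3 = g(1.336823) = 1.327013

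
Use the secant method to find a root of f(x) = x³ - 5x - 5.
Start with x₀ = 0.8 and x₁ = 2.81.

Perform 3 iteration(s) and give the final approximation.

f(x) = x³ - 5x - 5
x₀ = 0.8, x₁ = 2.81

Secant formula: x_{n+1} = x_n - f(x_n)(x_n - x_{n-1})/(f(x_n) - f(x_{n-1}))

Iteration 1:
  f(0.800000) = -8.488000
  f(2.810000) = 3.138041
  x_2 = 2.810000 - 3.138041×(2.810000 - 0.800000)/(3.138041 - (-8.488000))
       = 2.267471
Iteration 2:
  f(2.810000) = 3.138041
  f(2.267471) = -4.679322
  x_3 = 2.267471 - (-4.679322)×(2.267471 - 2.810000)/(-4.679322 - 3.138041)
       = 2.592218
Iteration 3:
  f(2.267471) = -4.679322
  f(2.592218) = -0.542431
  x_4 = 2.592218 - (-0.542431)×(2.592218 - 2.267471)/(-0.542431 - (-4.679322))
       = 2.634799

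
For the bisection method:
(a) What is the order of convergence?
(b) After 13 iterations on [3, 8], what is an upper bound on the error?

(a) Bisection has linear (order 1) convergence; the error is halved each step.

(b) Error bound = (b-a)/2^n = (8 - 3)/2^{13}
    = 5/2^{13}

(a) 1 (linear); (b) error ≤ 6.10e-04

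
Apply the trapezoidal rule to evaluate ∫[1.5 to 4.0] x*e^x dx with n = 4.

f(x) = x*e^x
a = 1.5, b = 4.0, n = 4
h = (b - a)/n = 0.625000

Trapezoidal rule: (h/2)[f(x₀) + 2f(x₁) + 2f(x₂) + ... + f(xₙ)]

x_0 = 1.5000, f(x_0) = 6.722534, coefficient = 1
x_1 = 2.1250, f(x_1) = 17.792407, coefficient = 2
x_2 = 2.7500, f(x_2) = 43.017238, coefficient = 2
x_3 = 3.3750, f(x_3) = 98.631958, coefficient = 2
x_4 = 4.0000, f(x_4) = 218.392600, coefficient = 1

I ≈ (0.625000/2) × 543.998339 = 169.999481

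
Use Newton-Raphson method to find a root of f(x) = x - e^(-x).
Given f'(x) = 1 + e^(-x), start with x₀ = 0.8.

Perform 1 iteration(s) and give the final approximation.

f(x) = x - e^(-x)
f'(x) = 1 + e^(-x)
x₀ = 0.8

Newton-Raphson formula: x_{n+1} = x_n - f(x_n)/f'(x_n)

Iteration 1:
  f(0.800000) = 0.350671
  f'(0.800000) = 1.449329
  x_1 = 0.800000 - 0.350671/1.449329 = 0.558046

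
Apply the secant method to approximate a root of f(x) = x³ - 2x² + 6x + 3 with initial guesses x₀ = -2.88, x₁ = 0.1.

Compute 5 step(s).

f(x) = x³ - 2x² + 6x + 3
x₀ = -2.88, x₁ = 0.1

Secant formula: x_{n+1} = x_n - f(x_n)(x_n - x_{n-1})/(f(x_n) - f(x_{n-1}))

Iteration 1:
  f(-2.880000) = -54.756672
  f(0.100000) = 3.581000
  x_2 = 0.100000 - 3.581000×(0.100000 - (-2.880000))/(3.581000 - (-54.756672))
       = -0.082924
Iteration 2:
  f(0.100000) = 3.581000
  f(-0.082924) = 2.488131
  x_3 = -0.082924 - 2.488131×(-0.082924 - 0.100000)/(2.488131 - 3.581000)
       = -0.499387
Iteration 3:
  f(-0.082924) = 2.488131
  f(-0.499387) = -0.619642
  x_4 = -0.499387 - (-0.619642)×(-0.499387 - (-0.082924))/(-0.619642 - 2.488131)
       = -0.416351
Iteration 4:
  f(-0.499387) = -0.619642
  f(-0.416351) = 0.083023
  x_5 = -0.416351 - 0.083023×(-0.416351 - (-0.499387))/(0.083023 - (-0.619642))
       = -0.426162
Iteration 5:
  f(-0.416351) = 0.083023
  f(-0.426162) = 0.002401
  x_6 = -0.426162 - 0.002401×(-0.426162 - (-0.416351))/(0.002401 - 0.083023)
       = -0.426454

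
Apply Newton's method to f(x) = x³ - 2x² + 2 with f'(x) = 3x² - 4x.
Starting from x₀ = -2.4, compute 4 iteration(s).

f(x) = x³ - 2x² + 2
f'(x) = 3x² - 4x
x₀ = -2.4

Newton-Raphson formula: x_{n+1} = x_n - f(x_n)/f'(x_n)

Iteration 1:
  f(-2.400000) = -23.344000
  f'(-2.400000) = 26.880000
  x_1 = -2.400000 - (-23.344000)/26.880000 = -1.531548
Iteration 2:
  f(-1.531548) = -6.283733
  f'(-1.531548) = 13.163105
  x_2 = -1.531548 - (-6.283733)/13.163105 = -1.054173
Iteration 3:
  f(-1.054173) = -1.394043
  f'(-1.054173) = 7.550534
  x_3 = -1.054173 - (-1.394043)/7.550534 = -0.869545
Iteration 4:
  f(-0.869545) = -0.169685
  f'(-0.869545) = 5.746501
  x_4 = -0.869545 - (-0.169685)/5.746501 = -0.840016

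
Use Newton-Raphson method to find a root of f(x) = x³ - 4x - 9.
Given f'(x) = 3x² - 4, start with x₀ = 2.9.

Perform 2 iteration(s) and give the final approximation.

f(x) = x³ - 4x - 9
f'(x) = 3x² - 4
x₀ = 2.9

Newton-Raphson formula: x_{n+1} = x_n - f(x_n)/f'(x_n)

Iteration 1:
  f(2.900000) = 3.789000
  f'(2.900000) = 21.230000
  x_1 = 2.900000 - 3.789000/21.230000 = 2.721526
Iteration 2:
  f(2.721526) = 0.271435
  f'(2.721526) = 18.220114
  x_2 = 2.721526 - 0.271435/18.220114 = 2.706629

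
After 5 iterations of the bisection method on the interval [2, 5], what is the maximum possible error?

Bisection error bound: |error| ≤ (b-a)/2^n
|error| ≤ (5 - 2)/2^5 = 3/2^5
|error| ≤ 0.0937500000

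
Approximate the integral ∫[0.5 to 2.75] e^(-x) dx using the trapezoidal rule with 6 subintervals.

f(x) = e^(-x)
a = 0.5, b = 2.75, n = 6
h = (b - a)/n = 0.375000

Trapezoidal rule: (h/2)[f(x₀) + 2f(x₁) + 2f(x₂) + ... + f(xₙ)]

x_0 = 0.5000, f(x_0) = 0.606531, coefficient = 1
x_1 = 0.8750, f(x_1) = 0.416862, coefficient = 2
x_2 = 1.2500, f(x_2) = 0.286505, coefficient = 2
x_3 = 1.6250, f(x_3) = 0.196912, coefficient = 2
x_4 = 2.0000, f(x_4) = 0.135335, coefficient = 2
x_5 = 2.3750, f(x_5) = 0.093014, coefficient = 2
x_6 = 2.7500, f(x_6) = 0.063928, coefficient = 1

I ≈ (0.375000/2) × 2.927715 = 0.548947
Exact value: 0.542603
Error: 0.006344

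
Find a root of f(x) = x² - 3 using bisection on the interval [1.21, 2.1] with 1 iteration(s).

f(x) = x² - 3
Initial interval: [1.21, 2.1]

Iteration 1:
  c_1 = (1.210000 + 2.100000)/2 = 1.655000
  f(c_1) = f(1.655000) = -0.260975
  f(a) × f(c) ≥ 0, new interval: [1.655000, 2.100000]

After 1 iteration(s), the approximation is c_1 = 1.655000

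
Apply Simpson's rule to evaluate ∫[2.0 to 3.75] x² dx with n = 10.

f(x) = x²
a = 2.0, b = 3.75, n = 10
h = (b - a)/n = 0.175000

Simpson's rule: (h/3)[f(x₀) + 4f(x₁) + 2f(x₂) + ... + f(xₙ)]

x_0 = 2.0000, f(x_0) = 4.000000, coefficient = 1
x_1 = 2.1750, f(x_1) = 4.730625, coefficient = 4
x_2 = 2.3500, f(x_2) = 5.522500, coefficient = 2
x_3 = 2.5250, f(x_3) = 6.375625, coefficient = 4
x_4 = 2.7000, f(x_4) = 7.290000, coefficient = 2
x_5 = 2.8750, f(x_5) = 8.265625, coefficient = 4
x_6 = 3.0500, f(x_6) = 9.302500, coefficient = 2
x_7 = 3.2250, f(x_7) = 10.400625, coefficient = 4
x_8 = 3.4000, f(x_8) = 11.560000, coefficient = 2
x_9 = 3.5750, f(x_9) = 12.780625, coefficient = 4
x_10 = 3.7500, f(x_10) = 14.062500, coefficient = 1

I ≈ (0.175000/3) × 255.625000 = 14.911458
Exact value: 14.911458
Error: 0.000000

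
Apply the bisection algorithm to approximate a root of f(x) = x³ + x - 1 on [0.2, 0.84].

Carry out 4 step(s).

f(x) = x³ + x - 1
Initial interval: [0.2, 0.84]

Iteration 1:
  c_1 = (0.200000 + 0.840000)/2 = 0.520000
  f(c_1) = f(0.520000) = -0.339392
  f(a) × f(c) ≥ 0, new interval: [0.520000, 0.840000]
Iteration 2:
  c_2 = (0.520000 + 0.840000)/2 = 0.680000
  f(c_2) = f(0.680000) = -0.005568
  f(a) × f(c) ≥ 0, new interval: [0.680000, 0.840000]
Iteration 3:
  c_3 = (0.680000 + 0.840000)/2 = 0.760000
  f(c_3) = f(0.760000) = 0.198976
  f(a) × f(c) < 0, new interval: [0.680000, 0.760000]
Iteration 4:
  c_4 = (0.680000 + 0.760000)/2 = 0.720000
  f(c_4) = f(0.720000) = 0.093248
  f(a) × f(c) < 0, new interval: [0.680000, 0.720000]

After 4 iteration(s), the approximation is c_4 = 0.720000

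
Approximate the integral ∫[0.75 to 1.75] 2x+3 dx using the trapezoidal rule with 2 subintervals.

f(x) = 2x+3
a = 0.75, b = 1.75, n = 2
h = (b - a)/n = 0.500000

Trapezoidal rule: (h/2)[f(x₀) + 2f(x₁) + 2f(x₂) + ... + f(xₙ)]

x_0 = 0.7500, f(x_0) = 4.500000, coefficient = 1
x_1 = 1.2500, f(x_1) = 5.500000, coefficient = 2
x_2 = 1.7500, f(x_2) = 6.500000, coefficient = 1

I ≈ (0.500000/2) × 22.000000 = 5.500000
Exact value: 5.500000
Error: 0.000000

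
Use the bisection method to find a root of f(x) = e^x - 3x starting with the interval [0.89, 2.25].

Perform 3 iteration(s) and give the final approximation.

f(x) = e^x - 3x
Initial interval: [0.89, 2.25]

Iteration 1:
  c_1 = (0.890000 + 2.250000)/2 = 1.570000
  f(c_1) = f(1.570000) = 0.096648
  f(a) × f(c) < 0, new interval: [0.890000, 1.570000]
Iteration 2:
  c_2 = (0.890000 + 1.570000)/2 = 1.230000
  f(c_2) = f(1.230000) = -0.268770
  f(a) × f(c) ≥ 0, new interval: [1.230000, 1.570000]
Iteration 3:
  c_3 = (1.230000 + 1.570000)/2 = 1.400000
  f(c_3) = f(1.400000) = -0.144800
  f(a) × f(c) ≥ 0, new interval: [1.400000, 1.570000]

After 3 iteration(s), the approximation is c_3 = 1.400000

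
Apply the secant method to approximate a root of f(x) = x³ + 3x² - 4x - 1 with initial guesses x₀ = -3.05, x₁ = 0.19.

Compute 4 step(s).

f(x) = x³ + 3x² - 4x - 1
x₀ = -3.05, x₁ = 0.19

Secant formula: x_{n+1} = x_n - f(x_n)(x_n - x_{n-1})/(f(x_n) - f(x_{n-1}))

Iteration 1:
  f(-3.050000) = 10.734875
  f(0.190000) = -1.644841
  x_2 = 0.190000 - (-1.644841)×(0.190000 - (-3.050000))/(-1.644841 - 10.734875)
       = -0.240485
Iteration 2:
  f(0.190000) = -1.644841
  f(-0.240485) = 0.121532
  x_3 = -0.240485 - 0.121532×(-0.240485 - 0.190000)/(0.121532 - (-1.644841))
       = -0.210866
Iteration 3:
  f(-0.240485) = 0.121532
  f(-0.210866) = -0.032516
  x_4 = -0.210866 - (-0.032516)×(-0.210866 - (-0.240485))/(-0.032516 - 0.121532)
       = -0.217118
Iteration 4:
  f(-0.210866) = -0.032516
  f(-0.217118) = -0.000341
  x_5 = -0.217118 - (-0.000341)×(-0.217118 - (-0.210866))/(-0.000341 - (-0.032516))
       = -0.217185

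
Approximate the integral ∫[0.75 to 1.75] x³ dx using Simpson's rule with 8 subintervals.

f(x) = x³
a = 0.75, b = 1.75, n = 8
h = (b - a)/n = 0.125000

Simpson's rule: (h/3)[f(x₀) + 4f(x₁) + 2f(x₂) + ... + f(xₙ)]

x_0 = 0.7500, f(x_0) = 0.421875, coefficient = 1
x_1 = 0.8750, f(x_1) = 0.669922, coefficient = 4
x_2 = 1.0000, f(x_2) = 1.000000, coefficient = 2
x_3 = 1.1250, f(x_3) = 1.423828, coefficient = 4
x_4 = 1.2500, f(x_4) = 1.953125, coefficient = 2
x_5 = 1.3750, f(x_5) = 2.599609, coefficient = 4
x_6 = 1.5000, f(x_6) = 3.375000, coefficient = 2
x_7 = 1.6250, f(x_7) = 4.291016, coefficient = 4
x_8 = 1.7500, f(x_8) = 5.359375, coefficient = 1

I ≈ (0.125000/3) × 54.375000 = 2.265625
Exact value: 2.265625
Error: 0.000000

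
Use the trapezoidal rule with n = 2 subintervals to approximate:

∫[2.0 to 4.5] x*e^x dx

f(x) = x*e^x
a = 2.0, b = 4.5, n = 2
h = (b - a)/n = 1.250000

Trapezoidal rule: (h/2)[f(x₀) + 2f(x₁) + 2f(x₂) + ... + f(xₙ)]

x_0 = 2.0000, f(x_0) = 14.778112, coefficient = 1
x_1 = 3.2500, f(x_1) = 83.818605, coefficient = 2
x_2 = 4.5000, f(x_2) = 405.077091, coefficient = 1

I ≈ (1.250000/2) × 587.492413 = 367.182758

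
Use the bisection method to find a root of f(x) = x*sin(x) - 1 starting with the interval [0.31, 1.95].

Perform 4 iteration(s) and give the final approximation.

f(x) = x*sin(x) - 1
Initial interval: [0.31, 1.95]

Iteration 1:
  c_1 = (0.310000 + 1.950000)/2 = 1.130000
  f(c_1) = f(1.130000) = 0.021986
  f(a) × f(c) < 0, new interval: [0.310000, 1.130000]
Iteration 2:
  c_2 = (0.310000 + 1.130000)/2 = 0.720000
  f(c_2) = f(0.720000) = -0.525243
  f(a) × f(c) ≥ 0, new interval: [0.720000, 1.130000]
Iteration 3:
  c_3 = (0.720000 + 1.130000)/2 = 0.925000
  f(c_3) = f(0.925000) = -0.261276
  f(a) × f(c) ≥ 0, new interval: [0.925000, 1.130000]
Iteration 4:
  c_4 = (0.925000 + 1.130000)/2 = 1.027500
  f(c_4) = f(1.027500) = -0.120450
  f(a) × f(c) ≥ 0, new interval: [1.027500, 1.130000]

After 4 iteration(s), the approximation is c_4 = 1.027500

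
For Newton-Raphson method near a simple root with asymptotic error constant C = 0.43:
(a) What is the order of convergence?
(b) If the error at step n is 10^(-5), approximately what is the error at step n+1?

(a) Newton-Raphson has quadratic (order 2) convergence near simple roots.
    This means |e_{n+1}| ≈ C|e_n|².

(b) With |e_n| = 10^(-5) and C = 0.43:
    |e_{n+1}| ≈ 0.43 × (10^(-5))² = 0.43 × 10^(-10)

(a) 2 (quadratic); (b) |e_{n+1}| ≈ 4.300e-11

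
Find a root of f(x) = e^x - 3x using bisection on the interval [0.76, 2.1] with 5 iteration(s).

f(x) = e^x - 3x
Initial interval: [0.76, 2.1]

Iteration 1:
  c_1 = (0.760000 + 2.100000)/2 = 1.430000
  f(c_1) = f(1.430000) = -0.111301
  f(a) × f(c) ≥ 0, new interval: [1.430000, 2.100000]
Iteration 2:
  c_2 = (1.430000 + 2.100000)/2 = 1.765000
  f(c_2) = f(1.765000) = 0.546572
  f(a) × f(c) < 0, new interval: [1.430000, 1.765000]
Iteration 3:
  c_3 = (1.430000 + 1.765000)/2 = 1.597500
  f(c_3) = f(1.597500) = 0.148165
  f(a) × f(c) < 0, new interval: [1.430000, 1.597500]
Iteration 4:
  c_4 = (1.430000 + 1.597500)/2 = 1.513750
  f(c_4) = f(1.513750) = 0.002488
  f(a) × f(c) < 0, new interval: [1.430000, 1.513750]
Iteration 5:
  c_5 = (1.430000 + 1.513750)/2 = 1.471875
  f(c_5) = f(1.471875) = -0.058227
  f(a) × f(c) ≥ 0, new interval: [1.471875, 1.513750]

After 5 iteration(s), the approximation is c_5 = 1.471875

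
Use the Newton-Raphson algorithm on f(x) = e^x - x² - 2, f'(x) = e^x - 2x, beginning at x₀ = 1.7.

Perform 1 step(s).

f(x) = e^x - x² - 2
f'(x) = e^x - 2x
x₀ = 1.7

Newton-Raphson formula: x_{n+1} = x_n - f(x_n)/f'(x_n)

Iteration 1:
  f(1.700000) = 0.583947
  f'(1.700000) = 2.073947
  x_1 = 1.700000 - 0.583947/2.073947 = 1.418437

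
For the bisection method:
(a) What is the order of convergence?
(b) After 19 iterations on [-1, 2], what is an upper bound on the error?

(a) Bisection has linear (order 1) convergence; the error is halved each step.

(b) Error bound = (b-a)/2^n = (2 - (-1))/2^{19}
    = 3/2^{19}

(a) 1 (linear); (b) error ≤ 5.72e-06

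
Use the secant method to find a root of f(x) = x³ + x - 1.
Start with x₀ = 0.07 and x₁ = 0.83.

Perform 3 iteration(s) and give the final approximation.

f(x) = x³ + x - 1
x₀ = 0.07, x₁ = 0.83

Secant formula: x_{n+1} = x_n - f(x_n)(x_n - x_{n-1})/(f(x_n) - f(x_{n-1}))

Iteration 1:
  f(0.070000) = -0.929657
  f(0.830000) = 0.401787
  x_2 = 0.830000 - 0.401787×(0.830000 - 0.070000)/(0.401787 - (-0.929657))
       = 0.600656
Iteration 2:
  f(0.830000) = 0.401787
  f(0.600656) = -0.182634
  x_3 = 0.600656 - (-0.182634)×(0.600656 - 0.830000)/(-0.182634 - 0.401787)
       = 0.672327
Iteration 3:
  f(0.600656) = -0.182634
  f(0.672327) = -0.023765
  x_4 = 0.672327 - (-0.023765)×(0.672327 - 0.600656)/(-0.023765 - (-0.182634))
       = 0.683048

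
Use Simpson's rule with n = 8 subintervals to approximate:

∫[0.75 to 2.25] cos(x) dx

f(x) = cos(x)
a = 0.75, b = 2.25, n = 8
h = (b - a)/n = 0.187500

Simpson's rule: (h/3)[f(x₀) + 4f(x₁) + 2f(x₂) + ... + f(xₙ)]

x_0 = 0.7500, f(x_0) = 0.731689, coefficient = 1
x_1 = 0.9375, f(x_1) = 0.591805, coefficient = 4
x_2 = 1.1250, f(x_2) = 0.431177, coefficient = 2
x_3 = 1.3125, f(x_3) = 0.255434, coefficient = 4
x_4 = 1.5000, f(x_4) = 0.070737, coefficient = 2
x_5 = 1.6875, f(x_5) = -0.116439, coefficient = 4
x_6 = 1.8750, f(x_6) = -0.299534, coefficient = 2
x_7 = 2.0625, f(x_7) = -0.472128, coefficient = 4
x_8 = 2.2500, f(x_8) = -0.628174, coefficient = 1

I ≈ (0.187500/3) × 1.542962 = 0.096435
Exact value: 0.096434
Error: 0.000001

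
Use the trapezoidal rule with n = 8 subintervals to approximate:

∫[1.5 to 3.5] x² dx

f(x) = x²
a = 1.5, b = 3.5, n = 8
h = (b - a)/n = 0.250000

Trapezoidal rule: (h/2)[f(x₀) + 2f(x₁) + 2f(x₂) + ... + f(xₙ)]

x_0 = 1.5000, f(x_0) = 2.250000, coefficient = 1
x_1 = 1.7500, f(x_1) = 3.062500, coefficient = 2
x_2 = 2.0000, f(x_2) = 4.000000, coefficient = 2
x_3 = 2.2500, f(x_3) = 5.062500, coefficient = 2
x_4 = 2.5000, f(x_4) = 6.250000, coefficient = 2
x_5 = 2.7500, f(x_5) = 7.562500, coefficient = 2
x_6 = 3.0000, f(x_6) = 9.000000, coefficient = 2
x_7 = 3.2500, f(x_7) = 10.562500, coefficient = 2
x_8 = 3.5000, f(x_8) = 12.250000, coefficient = 1

I ≈ (0.250000/2) × 105.500000 = 13.187500
Exact value: 13.166667
Error: 0.020833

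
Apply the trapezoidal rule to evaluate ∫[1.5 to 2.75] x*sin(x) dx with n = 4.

f(x) = x*sin(x)
a = 1.5, b = 2.75, n = 4
h = (b - a)/n = 0.312500

Trapezoidal rule: (h/2)[f(x₀) + 2f(x₁) + 2f(x₂) + ... + f(xₙ)]

x_0 = 1.5000, f(x_0) = 1.496242, coefficient = 1
x_1 = 1.8125, f(x_1) = 1.759814, coefficient = 2
x_2 = 2.1250, f(x_2) = 1.806930, coefficient = 2
x_3 = 2.4375, f(x_3) = 1.577897, coefficient = 2
x_4 = 2.7500, f(x_4) = 1.049568, coefficient = 1

I ≈ (0.312500/2) × 12.835091 = 2.005483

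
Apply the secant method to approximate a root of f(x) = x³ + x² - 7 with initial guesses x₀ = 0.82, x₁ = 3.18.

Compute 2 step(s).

f(x) = x³ + x² - 7
x₀ = 0.82, x₁ = 3.18

Secant formula: x_{n+1} = x_n - f(x_n)(x_n - x_{n-1})/(f(x_n) - f(x_{n-1}))

Iteration 1:
  f(0.820000) = -5.776232
  f(3.180000) = 35.269832
  x_2 = 3.180000 - 35.269832×(3.180000 - 0.820000)/(35.269832 - (-5.776232))
       = 1.152112
Iteration 2:
  f(3.180000) = 35.269832
  f(1.152112) = -4.143366
  x_3 = 1.152112 - (-4.143366)×(1.152112 - 3.180000)/(-4.143366 - 35.269832)
       = 1.365297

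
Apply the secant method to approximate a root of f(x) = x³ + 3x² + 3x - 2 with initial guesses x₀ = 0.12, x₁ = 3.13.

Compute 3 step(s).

f(x) = x³ + 3x² + 3x - 2
x₀ = 0.12, x₁ = 3.13

Secant formula: x_{n+1} = x_n - f(x_n)(x_n - x_{n-1})/(f(x_n) - f(x_{n-1}))

Iteration 1:
  f(0.120000) = -1.595072
  f(3.130000) = 67.444997
  x_2 = 3.130000 - 67.444997×(3.130000 - 0.120000)/(67.444997 - (-1.595072))
       = 0.189542
Iteration 2:
  f(3.130000) = 67.444997
  f(0.189542) = -1.316787
  x_3 = 0.189542 - (-1.316787)×(0.189542 - 3.130000)/(-1.316787 - 67.444997)
       = 0.245851
Iteration 3:
  f(0.189542) = -1.316787
  f(0.245851) = -1.066257
  x_4 = 0.245851 - (-1.066257)×(0.245851 - 0.189542)/(-1.066257 - (-1.316787))
       = 0.485506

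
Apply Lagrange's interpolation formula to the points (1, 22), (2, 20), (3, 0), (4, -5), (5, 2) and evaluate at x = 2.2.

Lagrange interpolation formula:
P(x) = Σ yᵢ × Lᵢ(x)
where Lᵢ(x) = Π_{j≠i} (x - xⱼ)/(xᵢ - xⱼ)

L_0(2.2) = (2.2 - 2)/(1 - 2) × (2.2 - 3)/(1 - 3) × (2.2 - 4)/(1 - 4) × (2.2 - 5)/(1 - 5) = -0.033600
L_1(2.2) = (2.2 - 1)/(2 - 1) × (2.2 - 3)/(2 - 3) × (2.2 - 4)/(2 - 4) × (2.2 - 5)/(2 - 5) = 0.806400
L_2(2.2) = (2.2 - 1)/(3 - 1) × (2.2 - 2)/(3 - 2) × (2.2 - 4)/(3 - 4) × (2.2 - 5)/(3 - 5) = 0.302400
L_3(2.2) = (2.2 - 1)/(4 - 1) × (2.2 - 2)/(4 - 2) × (2.2 - 3)/(4 - 3) × (2.2 - 5)/(4 - 5) = -0.089600
L_4(2.2) = (2.2 - 1)/(5 - 1) × (2.2 - 2)/(5 - 2) × (2.2 - 3)/(5 - 3) × (2.2 - 4)/(5 - 4) = 0.014400

P(2.2) = 22×L_0(2.2) + 20×L_1(2.2) + 0×L_2(2.2) + (-5)×L_3(2.2) + 2×L_4(2.2)
P(2.2) = 15.865600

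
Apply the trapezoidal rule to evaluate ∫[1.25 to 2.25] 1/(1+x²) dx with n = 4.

f(x) = 1/(1+x²)
a = 1.25, b = 2.25, n = 4
h = (b - a)/n = 0.250000

Trapezoidal rule: (h/2)[f(x₀) + 2f(x₁) + 2f(x₂) + ... + f(xₙ)]

x_0 = 1.2500, f(x_0) = 0.390244, coefficient = 1
x_1 = 1.5000, f(x_1) = 0.307692, coefficient = 2
x_2 = 1.7500, f(x_2) = 0.246154, coefficient = 2
x_3 = 2.0000, f(x_3) = 0.200000, coefficient = 2
x_4 = 2.2500, f(x_4) = 0.164948, coefficient = 1

I ≈ (0.250000/2) × 2.062885 = 0.257861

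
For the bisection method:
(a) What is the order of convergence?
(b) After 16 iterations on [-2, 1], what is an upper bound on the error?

(a) Bisection has linear (order 1) convergence; the error is halved each step.

(b) Error bound = (b-a)/2^n = (1 - (-2))/2^{16}
    = 3/2^{16}

(a) 1 (linear); (b) error ≤ 4.58e-05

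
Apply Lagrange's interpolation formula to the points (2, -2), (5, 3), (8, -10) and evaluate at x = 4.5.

Lagrange interpolation formula:
P(x) = Σ yᵢ × Lᵢ(x)
where Lᵢ(x) = Π_{j≠i} (x - xⱼ)/(xᵢ - xⱼ)

L_0(4.5) = (4.5 - 5)/(2 - 5) × (4.5 - 8)/(2 - 8) = 0.097222
L_1(4.5) = (4.5 - 2)/(5 - 2) × (4.5 - 8)/(5 - 8) = 0.972222
L_2(4.5) = (4.5 - 2)/(8 - 2) × (4.5 - 5)/(8 - 5) = -0.069444

P(4.5) = (-2)×L_0(4.5) + 3×L_1(4.5) + (-10)×L_2(4.5)
P(4.5) = 3.416667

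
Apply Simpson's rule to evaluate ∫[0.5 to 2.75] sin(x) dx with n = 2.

f(x) = sin(x)
a = 0.5, b = 2.75, n = 2
h = (b - a)/n = 1.125000

Simpson's rule: (h/3)[f(x₀) + 4f(x₁) + 2f(x₂) + ... + f(xₙ)]

x_0 = 0.5000, f(x_0) = 0.479426, coefficient = 1
x_1 = 1.6250, f(x_1) = 0.998531, coefficient = 4
x_2 = 2.7500, f(x_2) = 0.381661, coefficient = 1

I ≈ (1.125000/3) × 4.855212 = 1.820704
Exact value: 1.801885
Error: 0.018820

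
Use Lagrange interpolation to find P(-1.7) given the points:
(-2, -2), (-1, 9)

Lagrange interpolation formula:
P(x) = Σ yᵢ × Lᵢ(x)
where Lᵢ(x) = Π_{j≠i} (x - xⱼ)/(xᵢ - xⱼ)

L_0(-1.7) = (-1.7 - (-1))/(-2 - (-1)) = 0.700000
L_1(-1.7) = (-1.7 - (-2))/(-1 - (-2)) = 0.300000

P(-1.7) = (-2)×L_0(-1.7) + 9×L_1(-1.7)
P(-1.7) = 1.300000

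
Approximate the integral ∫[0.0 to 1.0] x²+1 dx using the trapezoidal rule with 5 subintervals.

f(x) = x²+1
a = 0.0, b = 1.0, n = 5
h = (b - a)/n = 0.200000

Trapezoidal rule: (h/2)[f(x₀) + 2f(x₁) + 2f(x₂) + ... + f(xₙ)]

x_0 = 0.0000, f(x_0) = 1.000000, coefficient = 1
x_1 = 0.2000, f(x_1) = 1.040000, coefficient = 2
x_2 = 0.4000, f(x_2) = 1.160000, coefficient = 2
x_3 = 0.6000, f(x_3) = 1.360000, coefficient = 2
x_4 = 0.8000, f(x_4) = 1.640000, coefficient = 2
x_5 = 1.0000, f(x_5) = 2.000000, coefficient = 1

I ≈ (0.200000/2) × 13.400000 = 1.340000
Exact value: 1.333333
Error: 0.006667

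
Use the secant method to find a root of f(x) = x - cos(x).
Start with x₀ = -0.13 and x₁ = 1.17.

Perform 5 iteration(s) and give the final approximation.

f(x) = x - cos(x)
x₀ = -0.13, x₁ = 1.17

Secant formula: x_{n+1} = x_n - f(x_n)(x_n - x_{n-1})/(f(x_n) - f(x_{n-1}))

Iteration 1:
  f(-0.130000) = -1.121562
  f(1.170000) = 0.779848
  x_2 = 1.170000 - 0.779848×(1.170000 - (-0.130000))/(0.779848 - (-1.121562))
       = 0.636815
Iteration 2:
  f(1.170000) = 0.779848
  f(0.636815) = -0.167178
  x_3 = 0.636815 - (-0.167178)×(0.636815 - 1.170000)/(-0.167178 - 0.779848)
       = 0.730938
Iteration 3:
  f(0.636815) = -0.167178
  f(0.730938) = -0.013610
  x_4 = 0.730938 - (-0.013610)×(0.730938 - 0.636815)/(-0.013610 - (-0.167178))
       = 0.739280
Iteration 4:
  f(0.730938) = -0.013610
  f(0.739280) = 0.000326
  x_5 = 0.739280 - 0.000326×(0.739280 - 0.730938)/(0.000326 - (-0.013610))
       = 0.739085
Iteration 5:
  f(0.739280) = 0.000326
  f(0.739085) = -0.000001
  x_6 = 0.739085 - (-0.000001)×(0.739085 - 0.739280)/(-0.000001 - 0.000326)
       = 0.739085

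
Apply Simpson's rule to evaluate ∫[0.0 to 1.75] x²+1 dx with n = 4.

f(x) = x²+1
a = 0.0, b = 1.75, n = 4
h = (b - a)/n = 0.437500

Simpson's rule: (h/3)[f(x₀) + 4f(x₁) + 2f(x₂) + ... + f(xₙ)]

x_0 = 0.0000, f(x_0) = 1.000000, coefficient = 1
x_1 = 0.4375, f(x_1) = 1.191406, coefficient = 4
x_2 = 0.8750, f(x_2) = 1.765625, coefficient = 2
x_3 = 1.3125, f(x_3) = 2.722656, coefficient = 4
x_4 = 1.7500, f(x_4) = 4.062500, coefficient = 1

I ≈ (0.437500/3) × 24.250000 = 3.536458
Exact value: 3.536458
Error: 0.000000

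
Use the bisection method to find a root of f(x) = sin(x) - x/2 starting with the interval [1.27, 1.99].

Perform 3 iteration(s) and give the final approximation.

f(x) = sin(x) - x/2
Initial interval: [1.27, 1.99]

Iteration 1:
  c_1 = (1.270000 + 1.990000)/2 = 1.630000
  f(c_1) = f(1.630000) = 0.183248
  f(a) × f(c) ≥ 0, new interval: [1.630000, 1.990000]
Iteration 2:
  c_2 = (1.630000 + 1.990000)/2 = 1.810000
  f(c_2) = f(1.810000) = 0.066527
  f(a) × f(c) ≥ 0, new interval: [1.810000, 1.990000]
Iteration 3:
  c_3 = (1.810000 + 1.990000)/2 = 1.900000
  f(c_3) = f(1.900000) = -0.003700
  f(a) × f(c) < 0, new interval: [1.810000, 1.900000]

After 3 iteration(s), the approximation is c_3 = 1.900000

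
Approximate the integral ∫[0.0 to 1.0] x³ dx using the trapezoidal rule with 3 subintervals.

f(x) = x³
a = 0.0, b = 1.0, n = 3
h = (b - a)/n = 0.333333

Trapezoidal rule: (h/2)[f(x₀) + 2f(x₁) + 2f(x₂) + ... + f(xₙ)]

x_0 = 0.0000, f(x_0) = 0.000000, coefficient = 1
x_1 = 0.3333, f(x_1) = 0.037037, coefficient = 2
x_2 = 0.6667, f(x_2) = 0.296296, coefficient = 2
x_3 = 1.0000, f(x_3) = 1.000000, coefficient = 1

I ≈ (0.333333/2) × 1.666667 = 0.277778
Exact value: 0.250000
Error: 0.027778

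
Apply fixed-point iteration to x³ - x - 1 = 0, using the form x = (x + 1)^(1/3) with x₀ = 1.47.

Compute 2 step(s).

Equation: x³ - x - 1 = 0
Fixed-point form: x = (x + 1)^(1/3)
x₀ = 1.47

x_1 = g(1.470000) = 1.351758
x_2 = g(1.351758) = 1.329834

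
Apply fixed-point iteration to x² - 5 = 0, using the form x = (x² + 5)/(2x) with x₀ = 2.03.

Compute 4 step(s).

Equation: x² - 5 = 0
Fixed-point form: x = (x² + 5)/(2x)
x₀ = 2.03

x_1 = g(2.030000) = 2.246527
x_2 = g(2.246527) = 2.236092
x_3 = g(2.236092) = 2.236068
x_4 = g(2.236068) = 2.236068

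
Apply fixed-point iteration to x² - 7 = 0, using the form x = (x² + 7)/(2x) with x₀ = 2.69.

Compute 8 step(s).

Equation: x² - 7 = 0
Fixed-point form: x = (x² + 7)/(2x)
x₀ = 2.69

x_1 = g(2.690000) = 2.646115
x_2 = g(2.646115) = 2.645751
x_3 = g(2.645751) = 2.645751
x_4 = g(2.645751) = 2.645751
x_5 = g(2.645751) = 2.645751
x_6 = g(2.645751) = 2.645751
x_7 = g(2.645751) = 2.645751
x_8 = g(2.645751) = 2.645751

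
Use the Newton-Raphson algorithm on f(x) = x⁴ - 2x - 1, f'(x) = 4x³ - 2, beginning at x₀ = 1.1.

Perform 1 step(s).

f(x) = x⁴ - 2x - 1
f'(x) = 4x³ - 2
x₀ = 1.1

Newton-Raphson formula: x_{n+1} = x_n - f(x_n)/f'(x_n)

Iteration 1:
  f(1.100000) = -1.735900
  f'(1.100000) = 3.324000
  x_1 = 1.100000 - (-1.735900)/3.324000 = 1.622232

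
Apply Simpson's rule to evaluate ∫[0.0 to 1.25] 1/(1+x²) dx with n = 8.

f(x) = 1/(1+x²)
a = 0.0, b = 1.25, n = 8
h = (b - a)/n = 0.156250

Simpson's rule: (h/3)[f(x₀) + 4f(x₁) + 2f(x₂) + ... + f(xₙ)]

x_0 = 0.0000, f(x_0) = 1.000000, coefficient = 1
x_1 = 0.1562, f(x_1) = 0.976168, coefficient = 4
x_2 = 0.3125, f(x_2) = 0.911032, coefficient = 2
x_3 = 0.4688, f(x_3) = 0.819856, coefficient = 4
x_4 = 0.6250, f(x_4) = 0.719101, coefficient = 2
x_5 = 0.7812, f(x_5) = 0.620982, coefficient = 4
x_6 = 0.9375, f(x_6) = 0.532225, coefficient = 2
x_7 = 1.0938, f(x_7) = 0.455313, coefficient = 4
x_8 = 1.2500, f(x_8) = 0.390244, coefficient = 1

I ≈ (0.156250/3) × 17.204237 = 0.896054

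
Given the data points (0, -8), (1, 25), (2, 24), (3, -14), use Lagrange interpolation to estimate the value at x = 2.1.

Lagrange interpolation formula:
P(x) = Σ yᵢ × Lᵢ(x)
where Lᵢ(x) = Π_{j≠i} (x - xⱼ)/(xᵢ - xⱼ)

L_0(2.1) = (2.1 - 1)/(0 - 1) × (2.1 - 2)/(0 - 2) × (2.1 - 3)/(0 - 3) = 0.016500
L_1(2.1) = (2.1 - 0)/(1 - 0) × (2.1 - 2)/(1 - 2) × (2.1 - 3)/(1 - 3) = -0.094500
L_2(2.1) = (2.1 - 0)/(2 - 0) × (2.1 - 1)/(2 - 1) × (2.1 - 3)/(2 - 3) = 1.039500
L_3(2.1) = (2.1 - 0)/(3 - 0) × (2.1 - 1)/(3 - 1) × (2.1 - 2)/(3 - 2) = 0.038500

P(2.1) = (-8)×L_0(2.1) + 25×L_1(2.1) + 24×L_2(2.1) + (-14)×L_3(2.1)
P(2.1) = 21.914500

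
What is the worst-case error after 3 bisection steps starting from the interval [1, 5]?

Bisection error bound: |error| ≤ (b-a)/2^n
|error| ≤ (5 - 1)/2^3 = 4/2^3
|error| ≤ 0.5000000000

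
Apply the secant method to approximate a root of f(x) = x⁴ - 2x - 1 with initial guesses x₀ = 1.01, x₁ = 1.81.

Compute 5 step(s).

f(x) = x⁴ - 2x - 1
x₀ = 1.01, x₁ = 1.81

Secant formula: x_{n+1} = x_n - f(x_n)(x_n - x_{n-1})/(f(x_n) - f(x_{n-1}))

Iteration 1:
  f(1.010000) = -1.979396
  f(1.810000) = 6.112831
  x_2 = 1.810000 - 6.112831×(1.810000 - 1.010000)/(6.112831 - (-1.979396))
       = 1.205684
Iteration 2:
  f(1.810000) = 6.112831
  f(1.205684) = -1.298202
  x_3 = 1.205684 - (-1.298202)×(1.205684 - 1.810000)/(-1.298202 - 6.112831)
       = 1.311543
Iteration 3:
  f(1.205684) = -1.298202
  f(1.311543) = -0.664189
  x_4 = 1.311543 - (-0.664189)×(1.311543 - 1.205684)/(-0.664189 - (-1.298202))
       = 1.422440
Iteration 4:
  f(1.311543) = -0.664189
  f(1.422440) = 0.249009
  x_5 = 1.422440 - 0.249009×(1.422440 - 1.311543)/(0.249009 - (-0.664189))
       = 1.392201
Iteration 5:
  f(1.422440) = 0.249009
  f(1.392201) = -0.027692
  x_6 = 1.392201 - (-0.027692)×(1.392201 - 1.422440)/(-0.027692 - 0.249009)
       = 1.395227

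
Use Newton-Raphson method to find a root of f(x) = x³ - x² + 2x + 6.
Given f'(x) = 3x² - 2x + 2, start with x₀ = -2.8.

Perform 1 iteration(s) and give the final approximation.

f(x) = x³ - x² + 2x + 6
f'(x) = 3x² - 2x + 2
x₀ = -2.8

Newton-Raphson formula: x_{n+1} = x_n - f(x_n)/f'(x_n)

Iteration 1:
  f(-2.800000) = -29.392000
  f'(-2.800000) = 31.120000
  x_1 = -2.800000 - (-29.392000)/31.120000 = -1.855527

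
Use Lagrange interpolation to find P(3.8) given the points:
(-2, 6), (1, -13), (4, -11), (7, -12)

Lagrange interpolation formula:
P(x) = Σ yᵢ × Lᵢ(x)
where Lᵢ(x) = Π_{j≠i} (x - xⱼ)/(xᵢ - xⱼ)

L_0(3.8) = (3.8 - 1)/(-2 - 1) × (3.8 - 4)/(-2 - 4) × (3.8 - 7)/(-2 - 7) = -0.011062
L_1(3.8) = (3.8 - (-2))/(1 - (-2)) × (3.8 - 4)/(1 - 4) × (3.8 - 7)/(1 - 7) = 0.068741
L_2(3.8) = (3.8 - (-2))/(4 - (-2)) × (3.8 - 1)/(4 - 1) × (3.8 - 7)/(4 - 7) = 0.962370
L_3(3.8) = (3.8 - (-2))/(7 - (-2)) × (3.8 - 1)/(7 - 1) × (3.8 - 4)/(7 - 4) = -0.020049

P(3.8) = 6×L_0(3.8) + (-13)×L_1(3.8) + (-11)×L_2(3.8) + (-12)×L_3(3.8)
P(3.8) = -11.305481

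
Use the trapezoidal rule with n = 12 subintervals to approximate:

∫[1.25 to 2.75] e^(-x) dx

f(x) = e^(-x)
a = 1.25, b = 2.75, n = 12
h = (b - a)/n = 0.125000

Trapezoidal rule: (h/2)[f(x₀) + 2f(x₁) + 2f(x₂) + ... + f(xₙ)]

x_0 = 1.2500, f(x_0) = 0.286505, coefficient = 1
x_1 = 1.3750, f(x_1) = 0.252840, coefficient = 2
x_2 = 1.5000, f(x_2) = 0.223130, coefficient = 2
x_3 = 1.6250, f(x_3) = 0.196912, coefficient = 2
x_4 = 1.7500, f(x_4) = 0.173774, coefficient = 2
x_5 = 1.8750, f(x_5) = 0.153355, coefficient = 2
x_6 = 2.0000, f(x_6) = 0.135335, coefficient = 2
x_7 = 2.1250, f(x_7) = 0.119433, coefficient = 2
x_8 = 2.2500, f(x_8) = 0.105399, coefficient = 2
x_9 = 2.3750, f(x_9) = 0.093014, coefficient = 2
x_10 = 2.5000, f(x_10) = 0.082085, coefficient = 2
x_11 = 2.6250, f(x_11) = 0.072440, coefficient = 2
x_12 = 2.7500, f(x_12) = 0.063928, coefficient = 1

I ≈ (0.125000/2) × 3.565867 = 0.222867
Exact value: 0.222577
Error: 0.000290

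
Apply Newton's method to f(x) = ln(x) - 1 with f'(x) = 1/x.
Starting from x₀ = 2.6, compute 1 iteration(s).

f(x) = ln(x) - 1
f'(x) = 1/x
x₀ = 2.6

Newton-Raphson formula: x_{n+1} = x_n - f(x_n)/f'(x_n)

Iteration 1:
  f(2.600000) = -0.044489
  f'(2.600000) = 0.384615
  x_1 = 2.600000 - (-0.044489)/0.384615 = 2.715670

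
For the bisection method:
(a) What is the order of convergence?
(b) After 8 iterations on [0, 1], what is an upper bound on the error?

(a) Bisection has linear (order 1) convergence; the error is halved each step.

(b) Error bound = (b-a)/2^n = (1 - 0)/2^{8}
    = 1/2^{8}

(a) 1 (linear); (b) error ≤ 3.91e-03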